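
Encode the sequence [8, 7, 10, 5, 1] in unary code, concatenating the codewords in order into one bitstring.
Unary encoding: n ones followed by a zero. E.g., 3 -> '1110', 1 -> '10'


Encode each number as n ones followed by a terminating 0:
  8 -> 111111110 (9 bits)
  7 -> 11111110 (8 bits)
  10 -> 11111111110 (11 bits)
  5 -> 111110 (6 bits)
  1 -> 10 (2 bits)
Total length = 9 + 8 + 11 + 6 + 2 = 36 bits.

Unary([8, 7, 10, 5, 1]) = 111111110111111101111111111011111010 (36 bits)


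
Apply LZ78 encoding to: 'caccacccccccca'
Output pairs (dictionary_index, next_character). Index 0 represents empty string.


LZ78 encoding steps:
Dictionary: {0: ''}
Step 1: w='' (idx 0), next='c' -> output (0, 'c'), add 'c' as idx 1
Step 2: w='' (idx 0), next='a' -> output (0, 'a'), add 'a' as idx 2
Step 3: w='c' (idx 1), next='c' -> output (1, 'c'), add 'cc' as idx 3
Step 4: w='a' (idx 2), next='c' -> output (2, 'c'), add 'ac' as idx 4
Step 5: w='cc' (idx 3), next='c' -> output (3, 'c'), add 'ccc' as idx 5
Step 6: w='ccc' (idx 5), next='c' -> output (5, 'c'), add 'cccc' as idx 6
Step 7: w='a' (idx 2), end of input -> output (2, '')


Encoded: [(0, 'c'), (0, 'a'), (1, 'c'), (2, 'c'), (3, 'c'), (5, 'c'), (2, '')]


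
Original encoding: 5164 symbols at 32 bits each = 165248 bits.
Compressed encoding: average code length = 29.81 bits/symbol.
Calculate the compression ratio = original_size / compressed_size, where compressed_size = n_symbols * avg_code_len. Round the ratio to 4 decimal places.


original_size = n_symbols * orig_bits = 5164 * 32 = 165248 bits
compressed_size = n_symbols * avg_code_len = 5164 * 29.81 = 153938.84 bits
ratio = original_size / compressed_size = 165248 / 153938.84 = 1.0735

Compression ratio = 1.0735


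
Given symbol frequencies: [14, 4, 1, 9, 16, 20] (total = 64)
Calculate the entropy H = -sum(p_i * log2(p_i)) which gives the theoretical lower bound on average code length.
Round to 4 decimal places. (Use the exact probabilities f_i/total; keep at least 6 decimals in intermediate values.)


Per-symbol terms -p_i * log2(p_i) with p_i = f_i/64:
  p = 14/64 = 0.218750: log2(p) = -2.192645, -p*log2(p) = 0.479641
  p = 4/64 = 0.062500: log2(p) = -4.000000, -p*log2(p) = 0.250000
  p = 1/64 = 0.015625: log2(p) = -6.000000, -p*log2(p) = 0.093750
  p = 9/64 = 0.140625: log2(p) = -2.830075, -p*log2(p) = 0.397979
  p = 16/64 = 0.250000: log2(p) = -2.000000, -p*log2(p) = 0.500000
  p = 20/64 = 0.312500: log2(p) = -1.678072, -p*log2(p) = 0.524397
H = 0.479641 + 0.250000 + 0.093750 + 0.397979 + 0.500000 + 0.524397 = 2.245767

H = 2.2458 bits/symbol


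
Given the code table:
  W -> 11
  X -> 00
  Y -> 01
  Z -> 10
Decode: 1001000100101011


Decoding:
10 -> Z
01 -> Y
00 -> X
01 -> Y
00 -> X
10 -> Z
10 -> Z
11 -> W


Result: ZYXYXZZW


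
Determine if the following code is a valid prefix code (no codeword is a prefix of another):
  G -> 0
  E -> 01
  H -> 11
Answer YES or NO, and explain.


Checking each pair (does one codeword prefix another?):
  G='0' vs E='01': prefix -- VIOLATION

NO -- this is NOT a valid prefix code. G (0) is a prefix of E (01).


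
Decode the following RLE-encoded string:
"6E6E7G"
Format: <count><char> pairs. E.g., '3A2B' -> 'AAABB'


Expanding each <count><char> pair:
  6E -> 'EEEEEE'
  6E -> 'EEEEEE'
  7G -> 'GGGGGGG'

Decoded = EEEEEEEEEEEEGGGGGGG


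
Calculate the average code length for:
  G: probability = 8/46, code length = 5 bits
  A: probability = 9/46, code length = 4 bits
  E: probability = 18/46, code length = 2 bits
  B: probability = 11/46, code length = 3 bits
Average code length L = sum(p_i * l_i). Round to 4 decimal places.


Weighted contributions p_i * l_i:
  G: (8/46) * 5 = 40/46
  A: (9/46) * 4 = 36/46
  E: (18/46) * 2 = 36/46
  B: (11/46) * 3 = 33/46
Sum = (40 + 36 + 36 + 33)/46 = 145/46

L = 145/46 = 3.1522 bits/symbol


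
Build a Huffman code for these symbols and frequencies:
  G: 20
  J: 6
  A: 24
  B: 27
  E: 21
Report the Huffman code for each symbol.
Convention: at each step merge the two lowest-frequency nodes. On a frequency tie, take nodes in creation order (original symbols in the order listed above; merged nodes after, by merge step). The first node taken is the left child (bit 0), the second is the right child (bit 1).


Huffman tree construction:
Step 1: Merge J(6) + G(20) = 26
Step 2: Merge E(21) + A(24) = 45
Step 3: Merge (J+G)(26) + B(27) = 53
Step 4: Merge (E+A)(45) + ((J+G)+B)(53) = 98
Read each symbol's code off the tree from the root (left child = 0, right child = 1).

Codes:
  G: 101 (length 3)
  J: 100 (length 3)
  A: 01 (length 2)
  B: 11 (length 2)
  E: 00 (length 2)
Average code length: 222/98 = 2.2653 bits/symbol


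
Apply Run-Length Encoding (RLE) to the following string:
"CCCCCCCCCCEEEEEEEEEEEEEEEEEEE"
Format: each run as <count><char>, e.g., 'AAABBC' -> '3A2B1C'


Scanning runs left to right:
  i=0: run of 'C' x 10 -> '10C'
  i=10: run of 'E' x 19 -> '19E'

RLE = 10C19E


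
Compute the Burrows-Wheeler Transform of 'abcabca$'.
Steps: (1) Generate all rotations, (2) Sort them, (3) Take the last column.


Rotations (sorted):
  0: $abcabca -> last char: a
  1: a$abcabc -> last char: c
  2: abca$abc -> last char: c
  3: abcabca$ -> last char: $
  4: bca$abca -> last char: a
  5: bcabca$a -> last char: a
  6: ca$abcab -> last char: b
  7: cabca$ab -> last char: b


BWT = acc$aabb


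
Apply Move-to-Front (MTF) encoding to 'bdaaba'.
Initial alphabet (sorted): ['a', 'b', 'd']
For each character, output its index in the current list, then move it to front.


MTF encoding:
'b': index 1 in ['a', 'b', 'd'] -> ['b', 'a', 'd']
'd': index 2 in ['b', 'a', 'd'] -> ['d', 'b', 'a']
'a': index 2 in ['d', 'b', 'a'] -> ['a', 'd', 'b']
'a': index 0 in ['a', 'd', 'b'] -> ['a', 'd', 'b']
'b': index 2 in ['a', 'd', 'b'] -> ['b', 'a', 'd']
'a': index 1 in ['b', 'a', 'd'] -> ['a', 'b', 'd']


Output: [1, 2, 2, 0, 2, 1]


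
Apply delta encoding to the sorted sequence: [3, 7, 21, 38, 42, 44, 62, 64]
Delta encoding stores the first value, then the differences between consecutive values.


First value: 3
Deltas:
  7 - 3 = 4
  21 - 7 = 14
  38 - 21 = 17
  42 - 38 = 4
  44 - 42 = 2
  62 - 44 = 18
  64 - 62 = 2


Delta encoded: [3, 4, 14, 17, 4, 2, 18, 2]


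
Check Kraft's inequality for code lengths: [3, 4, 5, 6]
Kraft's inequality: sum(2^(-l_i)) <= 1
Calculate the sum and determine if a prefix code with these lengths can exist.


Sum = 2^(-3) + 2^(-4) + 2^(-5) + 2^(-6)
    = 0.125 + 0.0625 + 0.03125 + 0.015625
    = 15/64 = 0.234375
Since 0.234375 <= 1, Kraft's inequality IS satisfied.
A prefix code with these lengths CAN exist.

Kraft sum = 0.234375. Satisfied.


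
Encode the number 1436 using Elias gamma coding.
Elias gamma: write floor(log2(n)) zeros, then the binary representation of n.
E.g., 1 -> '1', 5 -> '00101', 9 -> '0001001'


num_bits = floor(log2(1436)) + 1 = 11
leading_zeros = num_bits - 1 = 10
binary(1436) = 10110011100

Elias gamma(1436) = '0000000000' + '10110011100' = 000000000010110011100 (21 bits)


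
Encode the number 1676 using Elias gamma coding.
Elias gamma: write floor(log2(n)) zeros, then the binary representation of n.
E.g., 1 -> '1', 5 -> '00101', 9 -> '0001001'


num_bits = floor(log2(1676)) + 1 = 11
leading_zeros = num_bits - 1 = 10
binary(1676) = 11010001100

Elias gamma(1676) = '0000000000' + '11010001100' = 000000000011010001100 (21 bits)


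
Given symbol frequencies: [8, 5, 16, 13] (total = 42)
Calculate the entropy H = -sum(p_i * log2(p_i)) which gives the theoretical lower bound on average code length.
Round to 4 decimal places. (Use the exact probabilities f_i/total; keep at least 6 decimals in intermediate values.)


Per-symbol terms -p_i * log2(p_i) with p_i = f_i/42:
  p = 8/42 = 0.190476: log2(p) = -2.392317, -p*log2(p) = 0.455680
  p = 5/42 = 0.119048: log2(p) = -3.070389, -p*log2(p) = 0.365523
  p = 16/42 = 0.380952: log2(p) = -1.392317, -p*log2(p) = 0.530407
  p = 13/42 = 0.309524: log2(p) = -1.691878, -p*log2(p) = 0.523676
H = 0.455680 + 0.365523 + 0.530407 + 0.523676 = 1.875286

H = 1.8753 bits/symbol


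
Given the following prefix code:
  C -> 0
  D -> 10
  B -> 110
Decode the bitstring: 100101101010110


Decoding step by step:
Bits 10 -> D
Bits 0 -> C
Bits 10 -> D
Bits 110 -> B
Bits 10 -> D
Bits 10 -> D
Bits 110 -> B


Decoded message: DCDBDDB


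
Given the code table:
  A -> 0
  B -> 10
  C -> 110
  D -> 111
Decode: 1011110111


Decoding:
10 -> B
111 -> D
10 -> B
111 -> D


Result: BDBD


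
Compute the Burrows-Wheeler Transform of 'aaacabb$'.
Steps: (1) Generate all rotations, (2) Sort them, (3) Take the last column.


Rotations (sorted):
  0: $aaacabb -> last char: b
  1: aaacabb$ -> last char: $
  2: aacabb$a -> last char: a
  3: abb$aaac -> last char: c
  4: acabb$aa -> last char: a
  5: b$aaacab -> last char: b
  6: bb$aaaca -> last char: a
  7: cabb$aaa -> last char: a


BWT = b$acabaa


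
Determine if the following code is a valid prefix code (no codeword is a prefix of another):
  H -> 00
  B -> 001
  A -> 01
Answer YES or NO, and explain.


Checking each pair (does one codeword prefix another?):
  H='00' vs B='001': prefix -- VIOLATION

NO -- this is NOT a valid prefix code. H (00) is a prefix of B (001).


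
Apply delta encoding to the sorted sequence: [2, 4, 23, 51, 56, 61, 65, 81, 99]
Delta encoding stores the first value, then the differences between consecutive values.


First value: 2
Deltas:
  4 - 2 = 2
  23 - 4 = 19
  51 - 23 = 28
  56 - 51 = 5
  61 - 56 = 5
  65 - 61 = 4
  81 - 65 = 16
  99 - 81 = 18


Delta encoded: [2, 2, 19, 28, 5, 5, 4, 16, 18]


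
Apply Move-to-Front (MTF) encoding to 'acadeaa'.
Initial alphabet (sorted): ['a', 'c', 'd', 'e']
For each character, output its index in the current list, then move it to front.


MTF encoding:
'a': index 0 in ['a', 'c', 'd', 'e'] -> ['a', 'c', 'd', 'e']
'c': index 1 in ['a', 'c', 'd', 'e'] -> ['c', 'a', 'd', 'e']
'a': index 1 in ['c', 'a', 'd', 'e'] -> ['a', 'c', 'd', 'e']
'd': index 2 in ['a', 'c', 'd', 'e'] -> ['d', 'a', 'c', 'e']
'e': index 3 in ['d', 'a', 'c', 'e'] -> ['e', 'd', 'a', 'c']
'a': index 2 in ['e', 'd', 'a', 'c'] -> ['a', 'e', 'd', 'c']
'a': index 0 in ['a', 'e', 'd', 'c'] -> ['a', 'e', 'd', 'c']


Output: [0, 1, 1, 2, 3, 2, 0]


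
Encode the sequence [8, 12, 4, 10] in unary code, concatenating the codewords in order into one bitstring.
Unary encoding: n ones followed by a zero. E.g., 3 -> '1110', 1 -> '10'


Encode each number as n ones followed by a terminating 0:
  8 -> 111111110 (9 bits)
  12 -> 1111111111110 (13 bits)
  4 -> 11110 (5 bits)
  10 -> 11111111110 (11 bits)
Total length = 9 + 13 + 5 + 11 = 38 bits.

Unary([8, 12, 4, 10]) = 11111111011111111111101111011111111110 (38 bits)


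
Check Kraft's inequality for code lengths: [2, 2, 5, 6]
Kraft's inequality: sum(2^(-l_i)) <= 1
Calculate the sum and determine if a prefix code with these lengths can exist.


Sum = 2^(-2) + 2^(-2) + 2^(-5) + 2^(-6)
    = 0.25 + 0.25 + 0.03125 + 0.015625
    = 35/64 = 0.546875
Since 0.546875 <= 1, Kraft's inequality IS satisfied.
A prefix code with these lengths CAN exist.

Kraft sum = 0.546875. Satisfied.


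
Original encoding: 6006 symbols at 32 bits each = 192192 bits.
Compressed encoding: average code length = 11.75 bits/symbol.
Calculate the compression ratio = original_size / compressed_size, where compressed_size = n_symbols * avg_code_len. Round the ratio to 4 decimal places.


original_size = n_symbols * orig_bits = 6006 * 32 = 192192 bits
compressed_size = n_symbols * avg_code_len = 6006 * 11.75 = 70570.5 bits
ratio = original_size / compressed_size = 192192 / 70570.5 = 2.7234

Compression ratio = 2.7234


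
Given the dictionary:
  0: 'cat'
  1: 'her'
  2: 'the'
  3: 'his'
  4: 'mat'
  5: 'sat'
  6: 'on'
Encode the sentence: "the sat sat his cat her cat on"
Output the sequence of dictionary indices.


Look up each word in the dictionary:
  'the' -> 2
  'sat' -> 5
  'sat' -> 5
  'his' -> 3
  'cat' -> 0
  'her' -> 1
  'cat' -> 0
  'on' -> 6

Encoded: [2, 5, 5, 3, 0, 1, 0, 6]


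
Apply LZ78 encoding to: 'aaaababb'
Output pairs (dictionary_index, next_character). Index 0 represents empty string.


LZ78 encoding steps:
Dictionary: {0: ''}
Step 1: w='' (idx 0), next='a' -> output (0, 'a'), add 'a' as idx 1
Step 2: w='a' (idx 1), next='a' -> output (1, 'a'), add 'aa' as idx 2
Step 3: w='a' (idx 1), next='b' -> output (1, 'b'), add 'ab' as idx 3
Step 4: w='ab' (idx 3), next='b' -> output (3, 'b'), add 'abb' as idx 4


Encoded: [(0, 'a'), (1, 'a'), (1, 'b'), (3, 'b')]


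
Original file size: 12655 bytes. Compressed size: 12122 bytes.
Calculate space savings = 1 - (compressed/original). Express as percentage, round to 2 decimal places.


ratio = compressed/original = 12122/12655 = 0.957882
savings = 1 - ratio = 1 - 0.957882 = 0.042118
as a percentage: 0.042118 * 100 = 4.21%

Space savings = 1 - 12122/12655 = 4.21%


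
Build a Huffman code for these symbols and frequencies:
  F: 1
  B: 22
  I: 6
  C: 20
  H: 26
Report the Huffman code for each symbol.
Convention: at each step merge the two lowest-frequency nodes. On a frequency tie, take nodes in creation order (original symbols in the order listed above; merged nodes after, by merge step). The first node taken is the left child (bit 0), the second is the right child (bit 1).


Huffman tree construction:
Step 1: Merge F(1) + I(6) = 7
Step 2: Merge (F+I)(7) + C(20) = 27
Step 3: Merge B(22) + H(26) = 48
Step 4: Merge ((F+I)+C)(27) + (B+H)(48) = 75
Read each symbol's code off the tree from the root (left child = 0, right child = 1).

Codes:
  F: 000 (length 3)
  B: 10 (length 2)
  I: 001 (length 3)
  C: 01 (length 2)
  H: 11 (length 2)
Average code length: 157/75 = 2.0933 bits/symbol


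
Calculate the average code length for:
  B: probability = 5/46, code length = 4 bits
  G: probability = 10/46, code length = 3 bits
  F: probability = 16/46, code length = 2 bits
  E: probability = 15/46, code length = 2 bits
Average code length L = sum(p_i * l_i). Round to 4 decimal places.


Weighted contributions p_i * l_i:
  B: (5/46) * 4 = 20/46
  G: (10/46) * 3 = 30/46
  F: (16/46) * 2 = 32/46
  E: (15/46) * 2 = 30/46
Sum = (20 + 30 + 32 + 30)/46 = 112/46

L = 112/46 = 2.4348 bits/symbol


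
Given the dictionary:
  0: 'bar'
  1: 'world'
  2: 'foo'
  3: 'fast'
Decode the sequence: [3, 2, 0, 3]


Look up each index in the dictionary:
  3 -> 'fast'
  2 -> 'foo'
  0 -> 'bar'
  3 -> 'fast'

Decoded: "fast foo bar fast"


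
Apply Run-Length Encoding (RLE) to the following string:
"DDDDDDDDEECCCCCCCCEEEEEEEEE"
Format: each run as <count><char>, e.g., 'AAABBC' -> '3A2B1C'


Scanning runs left to right:
  i=0: run of 'D' x 8 -> '8D'
  i=8: run of 'E' x 2 -> '2E'
  i=10: run of 'C' x 8 -> '8C'
  i=18: run of 'E' x 9 -> '9E'

RLE = 8D2E8C9E


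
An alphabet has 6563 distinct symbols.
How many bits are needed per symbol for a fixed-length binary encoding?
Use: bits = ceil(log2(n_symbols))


log2(6563) = 12.6801
Bracket: 2^12 = 4096 < 6563 <= 2^13 = 8192
So ceil(log2(6563)) = 13

bits = ceil(log2(6563)) = ceil(12.6801) = 13 bits


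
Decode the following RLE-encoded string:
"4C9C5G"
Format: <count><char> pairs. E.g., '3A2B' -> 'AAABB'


Expanding each <count><char> pair:
  4C -> 'CCCC'
  9C -> 'CCCCCCCCC'
  5G -> 'GGGGG'

Decoded = CCCCCCCCCCCCCGGGGG


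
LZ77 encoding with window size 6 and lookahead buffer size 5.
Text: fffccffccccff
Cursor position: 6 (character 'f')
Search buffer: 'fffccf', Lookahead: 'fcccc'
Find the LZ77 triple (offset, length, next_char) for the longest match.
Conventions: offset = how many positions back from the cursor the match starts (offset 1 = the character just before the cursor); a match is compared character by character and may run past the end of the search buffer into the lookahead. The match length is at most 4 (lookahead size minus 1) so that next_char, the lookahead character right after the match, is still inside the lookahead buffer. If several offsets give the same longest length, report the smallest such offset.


Try each offset into the search buffer:
  offset=1 (pos 5, char 'f'): match length 1
  offset=2 (pos 4, char 'c'): match length 0
  offset=3 (pos 3, char 'c'): match length 0
  offset=4 (pos 2, char 'f'): match length 3
  offset=5 (pos 1, char 'f'): match length 1
  offset=6 (pos 0, char 'f'): match length 1
Longest match has length 3 at offset 4.
next_char = character at position 6 + 3 = 9 -> 'c'

Best match: offset=4, length=3 (matching 'fcc' starting at position 2)
LZ77 triple: (4, 3, 'c')


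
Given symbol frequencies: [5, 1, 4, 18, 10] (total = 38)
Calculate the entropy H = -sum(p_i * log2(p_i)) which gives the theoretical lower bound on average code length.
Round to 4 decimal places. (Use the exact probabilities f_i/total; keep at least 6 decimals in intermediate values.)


Per-symbol terms -p_i * log2(p_i) with p_i = f_i/38:
  p = 5/38 = 0.131579: log2(p) = -2.925999, -p*log2(p) = 0.385000
  p = 1/38 = 0.026316: log2(p) = -5.247928, -p*log2(p) = 0.138103
  p = 4/38 = 0.105263: log2(p) = -3.247928, -p*log2(p) = 0.341887
  p = 18/38 = 0.473684: log2(p) = -1.078003, -p*log2(p) = 0.510633
  p = 10/38 = 0.263158: log2(p) = -1.925999, -p*log2(p) = 0.506842
H = 0.385000 + 0.138103 + 0.341887 + 0.510633 + 0.506842 = 1.882465

H = 1.8825 bits/symbol


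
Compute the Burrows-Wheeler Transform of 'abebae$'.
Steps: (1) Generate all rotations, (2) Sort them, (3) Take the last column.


Rotations (sorted):
  0: $abebae -> last char: e
  1: abebae$ -> last char: $
  2: ae$abeb -> last char: b
  3: bae$abe -> last char: e
  4: bebae$a -> last char: a
  5: e$abeba -> last char: a
  6: ebae$ab -> last char: b


BWT = e$beaab


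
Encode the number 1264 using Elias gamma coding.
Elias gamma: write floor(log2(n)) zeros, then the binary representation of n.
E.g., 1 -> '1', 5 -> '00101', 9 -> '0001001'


num_bits = floor(log2(1264)) + 1 = 11
leading_zeros = num_bits - 1 = 10
binary(1264) = 10011110000

Elias gamma(1264) = '0000000000' + '10011110000' = 000000000010011110000 (21 bits)


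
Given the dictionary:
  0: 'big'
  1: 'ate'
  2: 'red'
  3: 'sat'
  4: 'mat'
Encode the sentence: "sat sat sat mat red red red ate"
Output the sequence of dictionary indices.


Look up each word in the dictionary:
  'sat' -> 3
  'sat' -> 3
  'sat' -> 3
  'mat' -> 4
  'red' -> 2
  'red' -> 2
  'red' -> 2
  'ate' -> 1

Encoded: [3, 3, 3, 4, 2, 2, 2, 1]


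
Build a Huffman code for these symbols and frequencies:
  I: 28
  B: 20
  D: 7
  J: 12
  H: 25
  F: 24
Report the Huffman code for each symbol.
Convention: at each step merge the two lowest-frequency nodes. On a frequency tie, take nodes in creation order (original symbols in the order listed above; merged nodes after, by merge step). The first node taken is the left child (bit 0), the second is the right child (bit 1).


Huffman tree construction:
Step 1: Merge D(7) + J(12) = 19
Step 2: Merge (D+J)(19) + B(20) = 39
Step 3: Merge F(24) + H(25) = 49
Step 4: Merge I(28) + ((D+J)+B)(39) = 67
Step 5: Merge (F+H)(49) + (I+((D+J)+B))(67) = 116
Read each symbol's code off the tree from the root (left child = 0, right child = 1).

Codes:
  I: 10 (length 2)
  B: 111 (length 3)
  D: 1100 (length 4)
  J: 1101 (length 4)
  H: 01 (length 2)
  F: 00 (length 2)
Average code length: 290/116 = 2.5000 bits/symbol


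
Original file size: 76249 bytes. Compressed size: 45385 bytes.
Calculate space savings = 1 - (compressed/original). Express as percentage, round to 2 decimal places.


ratio = compressed/original = 45385/76249 = 0.595221
savings = 1 - ratio = 1 - 0.595221 = 0.404779
as a percentage: 0.404779 * 100 = 40.48%

Space savings = 1 - 45385/76249 = 40.48%


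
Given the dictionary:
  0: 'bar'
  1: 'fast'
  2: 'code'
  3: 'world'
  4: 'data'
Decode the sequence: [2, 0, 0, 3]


Look up each index in the dictionary:
  2 -> 'code'
  0 -> 'bar'
  0 -> 'bar'
  3 -> 'world'

Decoded: "code bar bar world"


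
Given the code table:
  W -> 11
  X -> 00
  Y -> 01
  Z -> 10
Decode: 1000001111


Decoding:
10 -> Z
00 -> X
00 -> X
11 -> W
11 -> W


Result: ZXXWW


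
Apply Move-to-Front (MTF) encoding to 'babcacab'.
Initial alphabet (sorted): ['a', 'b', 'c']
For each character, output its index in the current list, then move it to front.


MTF encoding:
'b': index 1 in ['a', 'b', 'c'] -> ['b', 'a', 'c']
'a': index 1 in ['b', 'a', 'c'] -> ['a', 'b', 'c']
'b': index 1 in ['a', 'b', 'c'] -> ['b', 'a', 'c']
'c': index 2 in ['b', 'a', 'c'] -> ['c', 'b', 'a']
'a': index 2 in ['c', 'b', 'a'] -> ['a', 'c', 'b']
'c': index 1 in ['a', 'c', 'b'] -> ['c', 'a', 'b']
'a': index 1 in ['c', 'a', 'b'] -> ['a', 'c', 'b']
'b': index 2 in ['a', 'c', 'b'] -> ['b', 'a', 'c']


Output: [1, 1, 1, 2, 2, 1, 1, 2]


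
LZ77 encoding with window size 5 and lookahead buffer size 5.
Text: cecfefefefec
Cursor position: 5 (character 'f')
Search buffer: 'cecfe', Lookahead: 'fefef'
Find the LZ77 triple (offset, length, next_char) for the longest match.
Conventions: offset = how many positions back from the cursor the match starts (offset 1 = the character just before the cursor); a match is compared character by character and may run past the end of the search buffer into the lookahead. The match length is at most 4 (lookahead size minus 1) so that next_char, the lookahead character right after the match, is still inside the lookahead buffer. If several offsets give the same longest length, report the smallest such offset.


Try each offset into the search buffer:
  offset=1 (pos 4, char 'e'): match length 0
  offset=2 (pos 3, char 'f'): match length 4
  offset=3 (pos 2, char 'c'): match length 0
  offset=4 (pos 1, char 'e'): match length 0
  offset=5 (pos 0, char 'c'): match length 0
Longest match has length 4 at offset 2.
next_char = character at position 5 + 4 = 9 -> 'f'

Best match: offset=2, length=4 (matching 'fefe' starting at position 3)
LZ77 triple: (2, 4, 'f')


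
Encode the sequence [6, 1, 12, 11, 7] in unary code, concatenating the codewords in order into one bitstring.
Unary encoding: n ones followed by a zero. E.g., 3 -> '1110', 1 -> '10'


Encode each number as n ones followed by a terminating 0:
  6 -> 1111110 (7 bits)
  1 -> 10 (2 bits)
  12 -> 1111111111110 (13 bits)
  11 -> 111111111110 (12 bits)
  7 -> 11111110 (8 bits)
Total length = 7 + 2 + 13 + 12 + 8 = 42 bits.

Unary([6, 1, 12, 11, 7]) = 111111010111111111111011111111111011111110 (42 bits)


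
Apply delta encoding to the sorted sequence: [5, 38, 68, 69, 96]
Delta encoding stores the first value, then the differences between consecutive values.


First value: 5
Deltas:
  38 - 5 = 33
  68 - 38 = 30
  69 - 68 = 1
  96 - 69 = 27


Delta encoded: [5, 33, 30, 1, 27]


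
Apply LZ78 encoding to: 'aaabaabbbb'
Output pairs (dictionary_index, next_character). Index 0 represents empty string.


LZ78 encoding steps:
Dictionary: {0: ''}
Step 1: w='' (idx 0), next='a' -> output (0, 'a'), add 'a' as idx 1
Step 2: w='a' (idx 1), next='a' -> output (1, 'a'), add 'aa' as idx 2
Step 3: w='' (idx 0), next='b' -> output (0, 'b'), add 'b' as idx 3
Step 4: w='aa' (idx 2), next='b' -> output (2, 'b'), add 'aab' as idx 4
Step 5: w='b' (idx 3), next='b' -> output (3, 'b'), add 'bb' as idx 5
Step 6: w='b' (idx 3), end of input -> output (3, '')


Encoded: [(0, 'a'), (1, 'a'), (0, 'b'), (2, 'b'), (3, 'b'), (3, '')]


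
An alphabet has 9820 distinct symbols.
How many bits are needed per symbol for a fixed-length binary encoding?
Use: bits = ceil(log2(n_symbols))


log2(9820) = 13.2615
Bracket: 2^13 = 8192 < 9820 <= 2^14 = 16384
So ceil(log2(9820)) = 14

bits = ceil(log2(9820)) = ceil(13.2615) = 14 bits


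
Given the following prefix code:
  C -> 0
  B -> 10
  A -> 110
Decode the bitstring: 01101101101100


Decoding step by step:
Bits 0 -> C
Bits 110 -> A
Bits 110 -> A
Bits 110 -> A
Bits 110 -> A
Bits 0 -> C


Decoded message: CAAAAC


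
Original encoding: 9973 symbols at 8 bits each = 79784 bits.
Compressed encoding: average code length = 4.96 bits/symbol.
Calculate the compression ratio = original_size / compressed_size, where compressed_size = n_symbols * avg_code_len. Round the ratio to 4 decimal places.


original_size = n_symbols * orig_bits = 9973 * 8 = 79784 bits
compressed_size = n_symbols * avg_code_len = 9973 * 4.96 = 49466.08 bits
ratio = original_size / compressed_size = 79784 / 49466.08 = 1.6129

Compression ratio = 1.6129


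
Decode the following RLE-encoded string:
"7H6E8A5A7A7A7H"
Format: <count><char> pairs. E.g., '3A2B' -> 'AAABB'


Expanding each <count><char> pair:
  7H -> 'HHHHHHH'
  6E -> 'EEEEEE'
  8A -> 'AAAAAAAA'
  5A -> 'AAAAA'
  7A -> 'AAAAAAA'
  7A -> 'AAAAAAA'
  7H -> 'HHHHHHH'

Decoded = HHHHHHHEEEEEEAAAAAAAAAAAAAAAAAAAAAAAAAAAHHHHHHH


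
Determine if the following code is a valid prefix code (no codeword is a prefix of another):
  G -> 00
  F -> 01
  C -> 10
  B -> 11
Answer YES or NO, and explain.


Checking each pair (does one codeword prefix another?):
  G='00' vs F='01': no prefix
  G='00' vs C='10': no prefix
  G='00' vs B='11': no prefix
  F='01' vs G='00': no prefix
  F='01' vs C='10': no prefix
  F='01' vs B='11': no prefix
  C='10' vs G='00': no prefix
  C='10' vs F='01': no prefix
  C='10' vs B='11': no prefix
  B='11' vs G='00': no prefix
  B='11' vs F='01': no prefix
  B='11' vs C='10': no prefix
No violation found over all pairs.

YES -- this is a valid prefix code. No codeword is a prefix of any other codeword.


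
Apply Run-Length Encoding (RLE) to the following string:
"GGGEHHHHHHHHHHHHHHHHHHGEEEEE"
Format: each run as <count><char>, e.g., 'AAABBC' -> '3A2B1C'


Scanning runs left to right:
  i=0: run of 'G' x 3 -> '3G'
  i=3: run of 'E' x 1 -> '1E'
  i=4: run of 'H' x 18 -> '18H'
  i=22: run of 'G' x 1 -> '1G'
  i=23: run of 'E' x 5 -> '5E'

RLE = 3G1E18H1G5E


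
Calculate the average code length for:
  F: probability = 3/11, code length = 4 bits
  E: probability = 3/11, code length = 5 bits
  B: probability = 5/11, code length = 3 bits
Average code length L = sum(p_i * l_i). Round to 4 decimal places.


Weighted contributions p_i * l_i:
  F: (3/11) * 4 = 12/11
  E: (3/11) * 5 = 15/11
  B: (5/11) * 3 = 15/11
Sum = (12 + 15 + 15)/11 = 42/11

L = 42/11 = 3.8182 bits/symbol


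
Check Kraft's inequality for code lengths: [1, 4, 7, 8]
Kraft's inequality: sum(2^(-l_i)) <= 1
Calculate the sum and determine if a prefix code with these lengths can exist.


Sum = 2^(-1) + 2^(-4) + 2^(-7) + 2^(-8)
    = 0.5 + 0.0625 + 0.0078125 + 0.00390625
    = 147/256 = 0.57421875
Since 0.57421875 <= 1, Kraft's inequality IS satisfied.
A prefix code with these lengths CAN exist.

Kraft sum = 0.57421875. Satisfied.


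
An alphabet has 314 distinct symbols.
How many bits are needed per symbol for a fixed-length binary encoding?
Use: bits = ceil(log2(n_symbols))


log2(314) = 8.2946
Bracket: 2^8 = 256 < 314 <= 2^9 = 512
So ceil(log2(314)) = 9

bits = ceil(log2(314)) = ceil(8.2946) = 9 bits


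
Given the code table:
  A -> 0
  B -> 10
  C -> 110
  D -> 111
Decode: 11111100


Decoding:
111 -> D
111 -> D
0 -> A
0 -> A


Result: DDAA


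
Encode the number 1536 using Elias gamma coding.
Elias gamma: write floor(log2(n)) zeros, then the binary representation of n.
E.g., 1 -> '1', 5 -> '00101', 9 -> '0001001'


num_bits = floor(log2(1536)) + 1 = 11
leading_zeros = num_bits - 1 = 10
binary(1536) = 11000000000

Elias gamma(1536) = '0000000000' + '11000000000' = 000000000011000000000 (21 bits)


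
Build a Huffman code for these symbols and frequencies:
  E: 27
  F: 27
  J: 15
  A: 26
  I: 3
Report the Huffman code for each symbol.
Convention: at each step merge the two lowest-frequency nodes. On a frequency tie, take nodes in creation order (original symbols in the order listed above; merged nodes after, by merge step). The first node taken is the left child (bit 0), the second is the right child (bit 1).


Huffman tree construction:
Step 1: Merge I(3) + J(15) = 18
Step 2: Merge (I+J)(18) + A(26) = 44
Step 3: Merge E(27) + F(27) = 54
Step 4: Merge ((I+J)+A)(44) + (E+F)(54) = 98
Read each symbol's code off the tree from the root (left child = 0, right child = 1).

Codes:
  E: 10 (length 2)
  F: 11 (length 2)
  J: 001 (length 3)
  A: 01 (length 2)
  I: 000 (length 3)
Average code length: 214/98 = 2.1837 bits/symbol


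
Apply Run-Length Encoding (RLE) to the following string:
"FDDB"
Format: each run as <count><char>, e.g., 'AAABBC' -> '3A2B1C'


Scanning runs left to right:
  i=0: run of 'F' x 1 -> '1F'
  i=1: run of 'D' x 2 -> '2D'
  i=3: run of 'B' x 1 -> '1B'

RLE = 1F2D1B


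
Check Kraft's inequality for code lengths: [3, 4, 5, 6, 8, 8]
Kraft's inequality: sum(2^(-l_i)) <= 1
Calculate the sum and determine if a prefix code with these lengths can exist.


Sum = 2^(-3) + 2^(-4) + 2^(-5) + 2^(-6) + 2^(-8) + 2^(-8)
    = 0.125 + 0.0625 + 0.03125 + 0.015625 + 0.00390625 + 0.00390625
    = 62/256 = 0.2421875
Since 0.2421875 <= 1, Kraft's inequality IS satisfied.
A prefix code with these lengths CAN exist.

Kraft sum = 0.2421875. Satisfied.


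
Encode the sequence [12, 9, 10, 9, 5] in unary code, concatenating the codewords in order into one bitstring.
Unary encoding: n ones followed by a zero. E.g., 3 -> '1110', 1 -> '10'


Encode each number as n ones followed by a terminating 0:
  12 -> 1111111111110 (13 bits)
  9 -> 1111111110 (10 bits)
  10 -> 11111111110 (11 bits)
  9 -> 1111111110 (10 bits)
  5 -> 111110 (6 bits)
Total length = 13 + 10 + 11 + 10 + 6 = 50 bits.

Unary([12, 9, 10, 9, 5]) = 11111111111101111111110111111111101111111110111110 (50 bits)


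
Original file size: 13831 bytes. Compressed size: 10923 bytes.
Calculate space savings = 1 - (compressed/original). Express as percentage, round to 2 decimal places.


ratio = compressed/original = 10923/13831 = 0.789748
savings = 1 - ratio = 1 - 0.789748 = 0.210252
as a percentage: 0.210252 * 100 = 21.03%

Space savings = 1 - 10923/13831 = 21.03%


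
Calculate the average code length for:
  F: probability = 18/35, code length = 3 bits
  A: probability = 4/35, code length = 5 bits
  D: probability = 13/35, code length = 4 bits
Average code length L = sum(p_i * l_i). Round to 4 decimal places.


Weighted contributions p_i * l_i:
  F: (18/35) * 3 = 54/35
  A: (4/35) * 5 = 20/35
  D: (13/35) * 4 = 52/35
Sum = (54 + 20 + 52)/35 = 126/35

L = 126/35 = 3.6000 bits/symbol


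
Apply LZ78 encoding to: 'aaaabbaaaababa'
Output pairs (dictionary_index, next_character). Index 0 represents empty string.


LZ78 encoding steps:
Dictionary: {0: ''}
Step 1: w='' (idx 0), next='a' -> output (0, 'a'), add 'a' as idx 1
Step 2: w='a' (idx 1), next='a' -> output (1, 'a'), add 'aa' as idx 2
Step 3: w='a' (idx 1), next='b' -> output (1, 'b'), add 'ab' as idx 3
Step 4: w='' (idx 0), next='b' -> output (0, 'b'), add 'b' as idx 4
Step 5: w='aa' (idx 2), next='a' -> output (2, 'a'), add 'aaa' as idx 5
Step 6: w='ab' (idx 3), next='a' -> output (3, 'a'), add 'aba' as idx 6
Step 7: w='b' (idx 4), next='a' -> output (4, 'a'), add 'ba' as idx 7


Encoded: [(0, 'a'), (1, 'a'), (1, 'b'), (0, 'b'), (2, 'a'), (3, 'a'), (4, 'a')]


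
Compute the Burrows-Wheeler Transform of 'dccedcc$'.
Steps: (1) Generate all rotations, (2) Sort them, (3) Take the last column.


Rotations (sorted):
  0: $dccedcc -> last char: c
  1: c$dccedc -> last char: c
  2: cc$dcced -> last char: d
  3: ccedcc$d -> last char: d
  4: cedcc$dc -> last char: c
  5: dcc$dcce -> last char: e
  6: dccedcc$ -> last char: $
  7: edcc$dcc -> last char: c


BWT = ccddce$c


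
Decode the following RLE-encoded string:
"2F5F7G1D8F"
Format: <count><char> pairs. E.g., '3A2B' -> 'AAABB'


Expanding each <count><char> pair:
  2F -> 'FF'
  5F -> 'FFFFF'
  7G -> 'GGGGGGG'
  1D -> 'D'
  8F -> 'FFFFFFFF'

Decoded = FFFFFFFGGGGGGGDFFFFFFFF


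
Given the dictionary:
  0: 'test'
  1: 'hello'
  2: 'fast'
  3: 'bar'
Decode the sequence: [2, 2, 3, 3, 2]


Look up each index in the dictionary:
  2 -> 'fast'
  2 -> 'fast'
  3 -> 'bar'
  3 -> 'bar'
  2 -> 'fast'

Decoded: "fast fast bar bar fast"


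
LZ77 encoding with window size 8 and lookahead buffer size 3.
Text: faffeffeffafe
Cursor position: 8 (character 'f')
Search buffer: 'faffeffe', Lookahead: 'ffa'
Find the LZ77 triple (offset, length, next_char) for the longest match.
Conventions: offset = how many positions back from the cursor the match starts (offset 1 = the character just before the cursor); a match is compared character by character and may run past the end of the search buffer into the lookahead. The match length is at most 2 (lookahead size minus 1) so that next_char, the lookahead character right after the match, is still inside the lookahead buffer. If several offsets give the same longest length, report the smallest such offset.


Try each offset into the search buffer:
  offset=1 (pos 7, char 'e'): match length 0
  offset=2 (pos 6, char 'f'): match length 1
  offset=3 (pos 5, char 'f'): match length 2
  offset=4 (pos 4, char 'e'): match length 0
  offset=5 (pos 3, char 'f'): match length 1
  offset=6 (pos 2, char 'f'): match length 2
  offset=7 (pos 1, char 'a'): match length 0
  offset=8 (pos 0, char 'f'): match length 1
Longest match has length 2, found at offsets 3, 6; take the smallest, offset 3.
next_char = character at position 8 + 2 = 10 -> 'a'

Best match: offset=3, length=2 (matching 'ff' starting at position 5)
LZ77 triple: (3, 2, 'a')


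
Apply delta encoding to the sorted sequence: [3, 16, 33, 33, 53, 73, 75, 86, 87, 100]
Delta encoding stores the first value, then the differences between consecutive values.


First value: 3
Deltas:
  16 - 3 = 13
  33 - 16 = 17
  33 - 33 = 0
  53 - 33 = 20
  73 - 53 = 20
  75 - 73 = 2
  86 - 75 = 11
  87 - 86 = 1
  100 - 87 = 13


Delta encoded: [3, 13, 17, 0, 20, 20, 2, 11, 1, 13]


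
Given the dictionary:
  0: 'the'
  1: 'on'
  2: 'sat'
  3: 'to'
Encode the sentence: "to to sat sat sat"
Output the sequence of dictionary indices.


Look up each word in the dictionary:
  'to' -> 3
  'to' -> 3
  'sat' -> 2
  'sat' -> 2
  'sat' -> 2

Encoded: [3, 3, 2, 2, 2]


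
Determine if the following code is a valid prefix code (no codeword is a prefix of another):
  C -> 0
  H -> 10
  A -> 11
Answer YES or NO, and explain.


Checking each pair (does one codeword prefix another?):
  C='0' vs H='10': no prefix
  C='0' vs A='11': no prefix
  H='10' vs C='0': no prefix
  H='10' vs A='11': no prefix
  A='11' vs C='0': no prefix
  A='11' vs H='10': no prefix
No violation found over all pairs.

YES -- this is a valid prefix code. No codeword is a prefix of any other codeword.


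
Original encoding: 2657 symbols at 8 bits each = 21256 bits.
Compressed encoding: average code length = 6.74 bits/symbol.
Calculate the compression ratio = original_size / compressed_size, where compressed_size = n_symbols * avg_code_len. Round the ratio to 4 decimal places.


original_size = n_symbols * orig_bits = 2657 * 8 = 21256 bits
compressed_size = n_symbols * avg_code_len = 2657 * 6.74 = 17908.18 bits
ratio = original_size / compressed_size = 21256 / 17908.18 = 1.1869

Compression ratio = 1.1869


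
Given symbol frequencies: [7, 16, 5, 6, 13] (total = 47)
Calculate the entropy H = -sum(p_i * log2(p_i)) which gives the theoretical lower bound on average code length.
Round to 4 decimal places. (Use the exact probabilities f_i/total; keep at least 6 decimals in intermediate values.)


Per-symbol terms -p_i * log2(p_i) with p_i = f_i/47:
  p = 7/47 = 0.148936: log2(p) = -2.747234, -p*log2(p) = 0.409163
  p = 16/47 = 0.340426: log2(p) = -1.554589, -p*log2(p) = 0.529222
  p = 5/47 = 0.106383: log2(p) = -3.232661, -p*log2(p) = 0.343900
  p = 6/47 = 0.127660: log2(p) = -2.969626, -p*log2(p) = 0.379101
  p = 13/47 = 0.276596: log2(p) = -1.854149, -p*log2(p) = 0.512850
H = 0.409163 + 0.529222 + 0.343900 + 0.379101 + 0.512850 = 2.174236

H = 2.1742 bits/symbol


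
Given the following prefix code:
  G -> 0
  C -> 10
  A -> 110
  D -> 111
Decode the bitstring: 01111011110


Decoding step by step:
Bits 0 -> G
Bits 111 -> D
Bits 10 -> C
Bits 111 -> D
Bits 10 -> C


Decoded message: GDCDC


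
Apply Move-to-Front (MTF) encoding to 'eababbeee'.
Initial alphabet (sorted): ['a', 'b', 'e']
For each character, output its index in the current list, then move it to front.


MTF encoding:
'e': index 2 in ['a', 'b', 'e'] -> ['e', 'a', 'b']
'a': index 1 in ['e', 'a', 'b'] -> ['a', 'e', 'b']
'b': index 2 in ['a', 'e', 'b'] -> ['b', 'a', 'e']
'a': index 1 in ['b', 'a', 'e'] -> ['a', 'b', 'e']
'b': index 1 in ['a', 'b', 'e'] -> ['b', 'a', 'e']
'b': index 0 in ['b', 'a', 'e'] -> ['b', 'a', 'e']
'e': index 2 in ['b', 'a', 'e'] -> ['e', 'b', 'a']
'e': index 0 in ['e', 'b', 'a'] -> ['e', 'b', 'a']
'e': index 0 in ['e', 'b', 'a'] -> ['e', 'b', 'a']


Output: [2, 1, 2, 1, 1, 0, 2, 0, 0]


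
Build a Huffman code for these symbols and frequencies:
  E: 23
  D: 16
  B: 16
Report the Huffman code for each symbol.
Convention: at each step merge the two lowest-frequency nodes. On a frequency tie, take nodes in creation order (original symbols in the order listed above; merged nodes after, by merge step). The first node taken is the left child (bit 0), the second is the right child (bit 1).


Huffman tree construction:
Step 1: Merge D(16) + B(16) = 32
Step 2: Merge E(23) + (D+B)(32) = 55
Read each symbol's code off the tree from the root (left child = 0, right child = 1).

Codes:
  E: 0 (length 1)
  D: 10 (length 2)
  B: 11 (length 2)
Average code length: 87/55 = 1.5818 bits/symbol


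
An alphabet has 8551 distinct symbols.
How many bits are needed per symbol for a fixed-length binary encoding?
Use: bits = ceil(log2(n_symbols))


log2(8551) = 13.0619
Bracket: 2^13 = 8192 < 8551 <= 2^14 = 16384
So ceil(log2(8551)) = 14

bits = ceil(log2(8551)) = ceil(13.0619) = 14 bits


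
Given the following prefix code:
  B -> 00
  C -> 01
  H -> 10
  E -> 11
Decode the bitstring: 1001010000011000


Decoding step by step:
Bits 10 -> H
Bits 01 -> C
Bits 01 -> C
Bits 00 -> B
Bits 00 -> B
Bits 01 -> C
Bits 10 -> H
Bits 00 -> B


Decoded message: HCCBBCHB


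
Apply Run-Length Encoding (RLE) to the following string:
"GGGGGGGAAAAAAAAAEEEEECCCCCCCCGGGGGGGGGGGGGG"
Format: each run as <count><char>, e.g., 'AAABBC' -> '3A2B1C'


Scanning runs left to right:
  i=0: run of 'G' x 7 -> '7G'
  i=7: run of 'A' x 9 -> '9A'
  i=16: run of 'E' x 5 -> '5E'
  i=21: run of 'C' x 8 -> '8C'
  i=29: run of 'G' x 14 -> '14G'

RLE = 7G9A5E8C14G


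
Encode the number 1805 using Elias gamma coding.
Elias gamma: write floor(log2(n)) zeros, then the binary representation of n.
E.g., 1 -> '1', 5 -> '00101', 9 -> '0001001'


num_bits = floor(log2(1805)) + 1 = 11
leading_zeros = num_bits - 1 = 10
binary(1805) = 11100001101

Elias gamma(1805) = '0000000000' + '11100001101' = 000000000011100001101 (21 bits)


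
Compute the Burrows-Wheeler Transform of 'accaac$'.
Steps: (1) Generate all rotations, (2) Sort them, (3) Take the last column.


Rotations (sorted):
  0: $accaac -> last char: c
  1: aac$acc -> last char: c
  2: ac$acca -> last char: a
  3: accaac$ -> last char: $
  4: c$accaa -> last char: a
  5: caac$ac -> last char: c
  6: ccaac$a -> last char: a


BWT = cca$aca


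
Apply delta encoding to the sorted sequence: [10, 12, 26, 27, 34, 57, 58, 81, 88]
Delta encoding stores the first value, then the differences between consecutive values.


First value: 10
Deltas:
  12 - 10 = 2
  26 - 12 = 14
  27 - 26 = 1
  34 - 27 = 7
  57 - 34 = 23
  58 - 57 = 1
  81 - 58 = 23
  88 - 81 = 7


Delta encoded: [10, 2, 14, 1, 7, 23, 1, 23, 7]


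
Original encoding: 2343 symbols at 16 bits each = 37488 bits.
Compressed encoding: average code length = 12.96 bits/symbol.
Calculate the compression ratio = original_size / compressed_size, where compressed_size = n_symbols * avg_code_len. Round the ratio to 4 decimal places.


original_size = n_symbols * orig_bits = 2343 * 16 = 37488 bits
compressed_size = n_symbols * avg_code_len = 2343 * 12.96 = 30365.28 bits
ratio = original_size / compressed_size = 37488 / 30365.28 = 1.2346

Compression ratio = 1.2346
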